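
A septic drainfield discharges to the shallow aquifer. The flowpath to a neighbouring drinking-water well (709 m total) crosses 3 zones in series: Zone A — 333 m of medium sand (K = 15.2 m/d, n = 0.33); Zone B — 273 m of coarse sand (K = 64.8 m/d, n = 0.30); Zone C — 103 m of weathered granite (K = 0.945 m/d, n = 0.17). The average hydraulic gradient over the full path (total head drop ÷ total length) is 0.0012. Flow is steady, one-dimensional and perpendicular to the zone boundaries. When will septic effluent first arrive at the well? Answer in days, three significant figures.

For zones in series the flux q is common to all zones; the equivalent conductivity is the harmonic (thickness-weighted) mean, K_eq = L_total / Σ(L_j/K_j).
Σ(L/K) = 333/15.2 + 273/64.8 + 103/0.945 = 21.91 + 4.213 + 109.0 = 135.1 d
K_eq = L_total / Σ(L/K) = 709 / 135.1 = 5.247 m/d
q = K_eq · i = 5.247 × 0.0012 = 0.006297 m/d (same in every zone)
Zone A: v = q/n = 0.006297/0.33 = 0.01908 m/d → t_A = 333/0.01908 = 17450 d
Zone B: v = q/n = 0.006297/0.30 = 0.02099 m/d → t_B = 273/0.02099 = 13010 d
Zone C: v = q/n = 0.006297/0.17 = 0.03704 m/d → t_C = 103/0.03704 = 2781 d
Total t = 17450 + 13010 + 2781 = 33240 d

33200 days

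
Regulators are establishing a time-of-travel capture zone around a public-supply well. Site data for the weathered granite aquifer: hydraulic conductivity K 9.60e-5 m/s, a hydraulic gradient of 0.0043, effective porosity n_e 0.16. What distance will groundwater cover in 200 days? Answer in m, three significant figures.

44.6 m

K = 9.60e-5 m/s × 86400 s/d = 8.294 m/d
Darcy flux q = K·i = 8.294 × 0.0043 = 0.03567 m/d
Seepage velocity v = q / n = 0.03567 / 0.16 = 0.2229 m/d
L = v × T = 0.2229 × 200 = 44.58 m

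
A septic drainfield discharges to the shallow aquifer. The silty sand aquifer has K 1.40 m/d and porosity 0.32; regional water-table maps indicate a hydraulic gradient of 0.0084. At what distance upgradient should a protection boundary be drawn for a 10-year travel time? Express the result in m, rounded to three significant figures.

q = Ki = 1.40 × 0.0084 = 0.01176 m/d
Average linear velocity = 0.01176 / 0.32 = 0.03675 m/d
T = 10 yr × 365 = 3650 d
L = v × T = 0.03675 × 3650 = 134.1 m

134 m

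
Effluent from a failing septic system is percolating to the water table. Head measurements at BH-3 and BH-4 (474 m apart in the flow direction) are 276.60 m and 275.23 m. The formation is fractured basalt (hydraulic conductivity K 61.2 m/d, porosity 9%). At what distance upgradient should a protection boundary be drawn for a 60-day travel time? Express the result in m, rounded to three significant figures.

Hydraulic gradient i = (276.60 − 275.23) / 474 = 1.37 / 474 = 0.002890
Darcy flux q = K·i = 61.2 × 0.002890 = 0.1769 m/d
Seepage velocity v = q / n = 0.1769 / 0.09 = 1.965 m/d
L = v × T = 1.965 × 60 = 117.9 m

118 m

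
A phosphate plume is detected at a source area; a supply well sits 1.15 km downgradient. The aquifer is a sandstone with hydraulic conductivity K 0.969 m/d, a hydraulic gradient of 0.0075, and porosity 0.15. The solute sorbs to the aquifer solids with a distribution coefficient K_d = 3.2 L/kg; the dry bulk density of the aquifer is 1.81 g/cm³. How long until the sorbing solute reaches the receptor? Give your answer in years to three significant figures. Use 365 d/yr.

Darcy flux q = K·i = 0.969 × 0.0075 = 0.007268 m/d
v = Ki/n = 0.969·0.0075/0.15 = 0.04845 m/d
Retardation R = 1 + ρ_b·K_d/n = 1 + 1.81×3.2/0.15 = 39.61
Contaminant velocity v_c = v/R = 0.04845/39.61 = 0.001223 m/d
L = 1.15 km = 1150 m
t = L/v_c = 1150/0.001223 = 940300 d
   = 940300/365 = 2580 yr

2580 years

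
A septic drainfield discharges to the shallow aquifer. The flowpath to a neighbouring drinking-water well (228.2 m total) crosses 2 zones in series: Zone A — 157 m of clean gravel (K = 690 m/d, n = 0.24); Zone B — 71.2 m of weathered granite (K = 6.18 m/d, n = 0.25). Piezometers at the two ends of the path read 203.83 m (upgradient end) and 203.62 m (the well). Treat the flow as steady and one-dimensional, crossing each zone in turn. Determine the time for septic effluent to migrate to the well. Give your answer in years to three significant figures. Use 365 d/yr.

8.50 years

Total head drop ΔH = 203.83 − 203.62 = 0.21 m
Steady 1-D flow in series ⇒ the Darcy flux q is identical in every zone and the zone head losses add (resistances L/K in series).
Σ(L/K) = 157/690 + 71.2/6.18 = 0.2275 + 11.52 = 11.75 d
q = ΔH / Σ(L/K) = 0.21 / 11.75 = 0.01787 m/d (same in every zone)
Zone A: v = q/n = 0.01787/0.24 = 0.07448 m/d → t_A = 157/0.07448 = 2108 d
Zone B: v = q/n = 0.01787/0.25 = 0.07150 m/d → t_B = 71.2/0.07150 = 995.8 d
Total t = 2108 + 995.8 = 3104 d
   = 3104 / 365 = 8.50 yr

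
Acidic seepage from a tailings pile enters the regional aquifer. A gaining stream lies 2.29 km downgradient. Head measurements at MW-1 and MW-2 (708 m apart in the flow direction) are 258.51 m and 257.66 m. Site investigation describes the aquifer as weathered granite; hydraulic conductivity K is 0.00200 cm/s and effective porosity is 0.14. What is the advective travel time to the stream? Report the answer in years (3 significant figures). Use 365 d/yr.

Hydraulic gradient i = (258.51 − 257.66) / 708 = 0.85 / 708 = 0.001201
K = 0.00200 cm/s × 864 = 1.728 m/d
Darcy flux q = K·i = 1.728 × 0.001201 = 0.002075 m/d
Average linear velocity = 0.002075 / 0.14 = 0.01482 m/d
L = 2.29 km = 2290 m
t = L / v = 2290 / 0.01482 = 154500 d
   = 154500 / 365 = 423 yr

423 years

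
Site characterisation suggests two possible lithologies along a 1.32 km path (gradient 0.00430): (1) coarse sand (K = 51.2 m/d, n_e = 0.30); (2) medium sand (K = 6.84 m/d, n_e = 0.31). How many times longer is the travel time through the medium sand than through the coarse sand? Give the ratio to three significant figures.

Unit 1 (coarse sand): v = 51.2×0.0043/0.30 = 0.7339 m/d, t = 1320/0.7339 = 1799 d
Unit 2 (medium sand): v = 6.84×0.0043/0.31 = 0.09488 m/d, t = 1320/0.09488 = 13910 d
t(medium sand) / t(coarse sand) = 13910/1799 = 7.73

7.73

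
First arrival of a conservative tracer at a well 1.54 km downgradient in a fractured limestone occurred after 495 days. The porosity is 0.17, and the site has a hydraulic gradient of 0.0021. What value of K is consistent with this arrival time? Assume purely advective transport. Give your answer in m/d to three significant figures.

252 m/d

L = 1.54 km = 1540 m
v = L / t = 1540 / 495 = 3.111 m/d
K = v · n / i = 3.111 × 0.17 / 0.0021 = 252 m/d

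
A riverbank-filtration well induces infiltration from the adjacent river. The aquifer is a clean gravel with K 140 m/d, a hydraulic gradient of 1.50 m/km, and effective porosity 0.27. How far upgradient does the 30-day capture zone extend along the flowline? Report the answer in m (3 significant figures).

q = Ki = 140 × 0.0015 = 0.2100 m/d
v_s = q/n_e = 0.2100/0.27 = 0.7778 m/d
L = v × T = 0.7778 × 30 = 23.33 m

23.3 m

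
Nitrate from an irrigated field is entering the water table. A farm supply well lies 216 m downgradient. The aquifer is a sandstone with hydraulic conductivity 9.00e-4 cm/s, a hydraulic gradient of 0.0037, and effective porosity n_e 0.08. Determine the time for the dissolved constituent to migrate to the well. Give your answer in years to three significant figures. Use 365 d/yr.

K = 9.00e-4 cm/s × 864 = 0.7776 m/d
q = Ki = 0.7776 × 0.0037 = 0.002877 m/d
v = Ki/n = 0.7776·0.0037/0.08 = 0.03596 m/d
t = L / v = 216 / 0.03596 = 6006 d
   = 6006 / 365 = 16.5 yr

16.5 years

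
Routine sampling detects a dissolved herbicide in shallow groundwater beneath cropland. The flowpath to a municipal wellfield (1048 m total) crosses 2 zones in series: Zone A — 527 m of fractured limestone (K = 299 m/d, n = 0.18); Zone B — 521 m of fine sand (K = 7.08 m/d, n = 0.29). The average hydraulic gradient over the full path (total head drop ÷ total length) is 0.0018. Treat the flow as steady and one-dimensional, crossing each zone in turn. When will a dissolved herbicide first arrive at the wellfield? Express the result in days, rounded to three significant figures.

9820 days

Continuity: the same q passes through each zone, so ΔH = q·Σ(L_j/K_j) — the zones act as resistances in series.
Σ(L/K) = 527/299 + 521/7.08 = 1.763 + 73.59 = 75.35 d
K_eq = L_total / Σ(L/K) = 1048 / 75.35 = 13.91 m/d
q = K_eq · i = 13.91 × 0.0018 = 0.02504 m/d (same in every zone)
Zone A: v = q/n = 0.02504/0.18 = 0.1391 m/d → t_A = 527/0.1391 = 3789 d
Zone B: v = q/n = 0.02504/0.29 = 0.08633 m/d → t_B = 521/0.08633 = 6035 d
Total t = 3789 + 6035 = 9824 d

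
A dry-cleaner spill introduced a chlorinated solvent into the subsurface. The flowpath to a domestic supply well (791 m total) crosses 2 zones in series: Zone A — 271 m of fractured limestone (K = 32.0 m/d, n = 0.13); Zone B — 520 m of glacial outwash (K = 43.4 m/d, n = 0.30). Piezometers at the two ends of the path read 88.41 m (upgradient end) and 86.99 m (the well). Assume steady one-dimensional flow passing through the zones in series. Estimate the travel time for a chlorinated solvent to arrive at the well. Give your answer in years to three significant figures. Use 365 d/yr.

Total head drop ΔH = 88.41 − 86.99 = 1.42 m
Steady 1-D flow in series ⇒ the Darcy flux q is identical in every zone and the zone head losses add (resistances L/K in series).
Σ(L/K) = 271/32.0 + 520/43.4 = 8.469 + 11.98 = 20.45 d
q = ΔH / Σ(L/K) = 1.42 / 20.45 = 0.06944 m/d (same in every zone)
Zone A: v = q/n = 0.06944/0.13 = 0.5341 m/d → t_A = 271/0.5341 = 507.4 d
Zone B: v = q/n = 0.06944/0.30 = 0.2315 m/d → t_B = 520/0.2315 = 2247 d
Total t = 507.4 + 2247 = 2754 d
   = 2754 / 365 = 7.55 yr

7.55 years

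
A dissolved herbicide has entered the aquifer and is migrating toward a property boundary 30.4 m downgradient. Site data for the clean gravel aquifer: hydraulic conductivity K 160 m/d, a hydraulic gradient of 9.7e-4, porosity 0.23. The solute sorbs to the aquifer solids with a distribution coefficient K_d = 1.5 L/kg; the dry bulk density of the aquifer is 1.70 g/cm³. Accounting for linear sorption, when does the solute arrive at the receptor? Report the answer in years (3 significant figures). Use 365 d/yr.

1.49 years

Darcy flux q = K·i = 160 × 9.7e-4 = 0.1552 m/d
v_s = q/n_e = 0.1552/0.23 = 0.6748 m/d
Retardation R = 1 + ρ_b·K_d/n = 1 + 1.70×1.5/0.23 = 12.09
Contaminant velocity v_c = v/R = 0.6748/12.09 = 0.05583 m/d
t = L/v_c = 30.4/0.05583 = 544.5 d
   = 544.5/365 = 1.49 yr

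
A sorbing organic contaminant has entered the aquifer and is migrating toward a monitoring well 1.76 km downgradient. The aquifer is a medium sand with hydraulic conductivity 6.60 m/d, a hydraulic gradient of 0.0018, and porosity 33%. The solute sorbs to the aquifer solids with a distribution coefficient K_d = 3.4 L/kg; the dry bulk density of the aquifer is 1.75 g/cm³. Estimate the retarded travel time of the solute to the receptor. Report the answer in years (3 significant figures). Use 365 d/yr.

Darcy flux q = K·i = 6.60 × 0.0018 = 0.01188 m/d
Seepage velocity v = q / n = 0.01188 / 0.33 = 0.03600 m/d
Retardation R = 1 + ρ_b·K_d/n = 1 + 1.75×3.4/0.33 = 19.03
Contaminant velocity v_c = v/R = 0.03600/19.03 = 0.001892 m/d
L = 1.76 km = 1760 m
t = L/v_c = 1760/0.001892 = 930400 d
   = 930400/365 = 2550 yr

2550 years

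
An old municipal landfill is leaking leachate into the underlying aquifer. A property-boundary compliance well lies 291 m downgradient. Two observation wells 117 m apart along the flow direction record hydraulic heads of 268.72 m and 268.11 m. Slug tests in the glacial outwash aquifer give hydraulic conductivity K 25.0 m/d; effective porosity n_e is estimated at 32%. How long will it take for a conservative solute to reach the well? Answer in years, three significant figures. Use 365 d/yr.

1.96 years

Hydraulic gradient i = (268.72 − 268.11) / 117 = 0.61 / 117 = 0.005214
q = Ki = 25.0 × 0.005214 = 0.1303 m/d
Average linear velocity = 0.1303 / 0.32 = 0.4073 m/d
t = L / v = 291 / 0.4073 = 714.4 d
   = 714.4 / 365 = 1.96 yr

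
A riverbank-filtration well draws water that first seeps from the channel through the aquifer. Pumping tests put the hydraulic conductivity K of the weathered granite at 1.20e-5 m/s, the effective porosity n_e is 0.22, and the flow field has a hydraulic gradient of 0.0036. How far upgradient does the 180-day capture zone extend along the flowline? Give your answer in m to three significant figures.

K = 1.20e-5 m/s × 86400 s/d = 1.037 m/d
Darcy flux q = K·i = 1.037 × 0.0036 = 0.003732 m/d
v_s = q/n_e = 0.003732/0.22 = 0.01697 m/d
L = v × T = 0.01697 × 180 = 3.054 m

3.05 m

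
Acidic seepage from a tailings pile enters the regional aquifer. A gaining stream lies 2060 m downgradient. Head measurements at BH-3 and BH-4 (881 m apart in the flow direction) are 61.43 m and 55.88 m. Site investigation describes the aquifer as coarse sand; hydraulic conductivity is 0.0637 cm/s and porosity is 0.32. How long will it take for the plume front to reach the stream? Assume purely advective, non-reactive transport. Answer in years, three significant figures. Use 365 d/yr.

Hydraulic gradient i = (61.43 − 55.88) / 881 = 5.55 / 881 = 0.006300
K = 0.0637 cm/s × 864 = 55.04 m/d
Specific discharge q = 55.04 × 0.006300 = 0.3467 m/d
Average linear velocity = 0.3467 / 0.32 = 1.083 m/d
t = L / v = 2060 / 1.083 = 1901 d
   = 1901 / 365 = 5.21 yr

5.21 years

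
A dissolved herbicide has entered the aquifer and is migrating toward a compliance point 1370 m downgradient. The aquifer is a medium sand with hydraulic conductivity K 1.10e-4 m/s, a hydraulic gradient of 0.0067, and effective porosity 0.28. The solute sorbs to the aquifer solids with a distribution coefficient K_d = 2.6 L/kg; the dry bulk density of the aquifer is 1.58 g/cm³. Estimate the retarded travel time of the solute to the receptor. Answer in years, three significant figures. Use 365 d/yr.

K = 1.10e-4 m/s × 86400 s/d = 9.504 m/d
Darcy flux q = K·i = 9.504 × 0.0067 = 0.06368 m/d
Average linear velocity = 0.06368 / 0.28 = 0.2274 m/d
Retardation R = 1 + ρ_b·K_d/n = 1 + 1.58×2.6/0.28 = 15.67
Contaminant velocity v_c = v/R = 0.2274/15.67 = 0.01451 m/d
t = L/v_c = 1370/0.01451 = 94410 d
   = 94410/365 = 259 yr

259 years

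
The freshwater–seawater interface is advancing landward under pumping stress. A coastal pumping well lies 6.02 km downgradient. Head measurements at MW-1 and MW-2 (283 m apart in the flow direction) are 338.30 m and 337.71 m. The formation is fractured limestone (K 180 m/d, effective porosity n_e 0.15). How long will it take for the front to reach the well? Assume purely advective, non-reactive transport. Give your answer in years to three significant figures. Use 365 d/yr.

Hydraulic gradient i = (338.30 − 337.71) / 283 = 0.59 / 283 = 0.002085
q = Ki = 180 × 0.002085 = 0.3753 m/d
v_s = q/n_e = 0.3753/0.15 = 2.502 m/d
L = 6.02 km = 6020 m
t = L / v = 6020 / 2.502 = 2406 d
   = 2406 / 365 = 6.59 yr

6.59 years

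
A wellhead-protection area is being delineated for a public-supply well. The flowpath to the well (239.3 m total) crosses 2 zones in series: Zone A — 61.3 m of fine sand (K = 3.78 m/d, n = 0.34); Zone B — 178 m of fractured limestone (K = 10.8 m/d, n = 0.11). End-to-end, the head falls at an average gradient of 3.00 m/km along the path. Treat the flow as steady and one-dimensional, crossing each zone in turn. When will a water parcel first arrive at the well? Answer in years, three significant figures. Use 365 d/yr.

5.04 years

For zones in series the flux q is common to all zones; the equivalent conductivity is the harmonic (thickness-weighted) mean, K_eq = L_total / Σ(L_j/K_j).
Σ(L/K) = 61.3/3.78 + 178/10.8 = 16.22 + 16.48 = 32.70 d
K_eq = L_total / Σ(L/K) = 239.3 / 32.70 = 7.318 m/d
q = K_eq · i = 7.318 × 0.0030 = 0.02196 m/d (same in every zone)
Zone A: v = q/n = 0.02196/0.34 = 0.06457 m/d → t_A = 61.3/0.06457 = 949.3 d
Zone B: v = q/n = 0.02196/0.11 = 0.1996 m/d → t_B = 178/0.1996 = 891.8 d
Total t = 949.3 + 891.8 = 1841 d
   = 1841 / 365 = 5.04 yr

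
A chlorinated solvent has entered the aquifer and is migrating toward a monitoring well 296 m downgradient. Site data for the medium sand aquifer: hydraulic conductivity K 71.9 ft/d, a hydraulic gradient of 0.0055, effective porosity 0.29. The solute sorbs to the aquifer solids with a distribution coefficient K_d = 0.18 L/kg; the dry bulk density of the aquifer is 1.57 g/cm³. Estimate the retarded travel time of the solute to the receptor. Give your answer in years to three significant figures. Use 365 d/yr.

3.85 years

K = 71.9 ft/d × 0.3048 = 21.92 m/d
Darcy flux q = K·i = 21.92 × 0.0055 = 0.1205 m/d
v = Ki/n = 21.92·0.0055/0.29 = 0.4156 m/d
Retardation R = 1 + ρ_b·K_d/n = 1 + 1.57×0.18/0.29 = 1.974
Contaminant velocity v_c = v/R = 0.4156/1.974 = 0.2105 m/d
t = L/v_c = 296/0.2105 = 1406 d
   = 1406/365 = 3.85 yr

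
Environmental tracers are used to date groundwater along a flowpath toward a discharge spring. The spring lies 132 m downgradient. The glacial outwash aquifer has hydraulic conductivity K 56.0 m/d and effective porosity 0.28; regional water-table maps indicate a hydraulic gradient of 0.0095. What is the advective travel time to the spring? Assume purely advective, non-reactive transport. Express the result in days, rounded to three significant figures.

q = Ki = 56.0 × 0.0095 = 0.5320 m/d
Seepage velocity v = q / n = 0.5320 / 0.28 = 1.900 m/d
t = L / v = 132 / 1.900 = 69.47 d

69.5 days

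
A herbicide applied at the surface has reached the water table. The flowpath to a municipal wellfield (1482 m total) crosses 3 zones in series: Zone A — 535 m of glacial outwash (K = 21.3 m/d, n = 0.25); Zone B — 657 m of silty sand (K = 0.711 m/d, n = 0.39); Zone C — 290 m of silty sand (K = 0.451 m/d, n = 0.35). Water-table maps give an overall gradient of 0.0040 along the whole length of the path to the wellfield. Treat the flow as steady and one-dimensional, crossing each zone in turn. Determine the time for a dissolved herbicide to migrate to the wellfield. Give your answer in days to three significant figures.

132000 days

Continuity: the same q passes through each zone, so ΔH = q·Σ(L_j/K_j) — the zones act as resistances in series.
Σ(L/K) = 535/21.3 + 657/0.711 + 290/0.451 = 25.12 + 924.1 + 643.0 = 1592 d
K_eq = L_total / Σ(L/K) = 1482 / 1592 = 0.9308 m/d
q = K_eq · i = 0.9308 × 0.0040 = 0.003723 m/d (same in every zone)
Zone A: v = q/n = 0.003723/0.25 = 0.01489 m/d → t_A = 535/0.01489 = 35920 d
Zone B: v = q/n = 0.003723/0.39 = 0.009547 m/d → t_B = 657/0.009547 = 68820 d
Zone C: v = q/n = 0.003723/0.35 = 0.01064 m/d → t_C = 290/0.01064 = 27260 d
Total t = 35920 + 68820 + 27260 = 132000 d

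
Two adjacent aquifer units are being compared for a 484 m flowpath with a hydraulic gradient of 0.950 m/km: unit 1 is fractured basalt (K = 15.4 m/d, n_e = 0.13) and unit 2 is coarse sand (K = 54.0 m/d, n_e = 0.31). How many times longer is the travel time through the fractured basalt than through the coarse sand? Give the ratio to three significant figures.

1.47

Unit 1 (fractured basalt): v = 15.4×9.5e-4/0.13 = 0.1125 m/d, t = 484/0.1125 = 4301 d
Unit 2 (coarse sand): v = 54.0×9.5e-4/0.31 = 0.1655 m/d, t = 484/0.1655 = 2925 d
t(fractured basalt) / t(coarse sand) = 4301/2925 = 1.47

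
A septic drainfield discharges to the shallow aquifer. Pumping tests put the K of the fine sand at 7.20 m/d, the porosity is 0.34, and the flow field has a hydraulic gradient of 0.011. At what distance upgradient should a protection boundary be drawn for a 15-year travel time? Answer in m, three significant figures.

q = Ki = 7.20 × 0.011 = 0.07920 m/d
v = Ki/n = 7.20·0.011/0.34 = 0.2329 m/d
T = 15 yr × 365 = 5475 d
L = v × T = 0.2329 × 5475 = 1275 m

1280 m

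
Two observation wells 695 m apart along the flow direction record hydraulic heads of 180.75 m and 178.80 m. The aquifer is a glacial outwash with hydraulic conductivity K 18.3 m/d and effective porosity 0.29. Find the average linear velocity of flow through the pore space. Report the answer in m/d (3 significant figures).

Hydraulic gradient i = (180.75 − 178.80) / 695 = 1.95 / 695 = 0.002806
Darcy flux q = K·i = 18.3 × 0.002806 = 0.05135 m/d
v = Ki/n = 18.3·0.002806/0.29 = 0.1771 m/d

0.177 m/d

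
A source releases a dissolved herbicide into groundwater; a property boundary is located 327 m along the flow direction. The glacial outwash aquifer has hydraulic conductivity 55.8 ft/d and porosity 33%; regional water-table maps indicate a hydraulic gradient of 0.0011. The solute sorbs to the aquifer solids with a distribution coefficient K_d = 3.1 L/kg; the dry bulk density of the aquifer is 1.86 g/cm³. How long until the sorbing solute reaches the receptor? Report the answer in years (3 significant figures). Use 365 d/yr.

K = 55.8 ft/d × 0.3048 = 17.01 m/d
Darcy flux q = K·i = 17.01 × 0.0011 = 0.01871 m/d
Seepage velocity v = q / n = 0.01871 / 0.33 = 0.05669 m/d
Retardation R = 1 + ρ_b·K_d/n = 1 + 1.86×3.1/0.33 = 18.47
Contaminant velocity v_c = v/R = 0.05669/18.47 = 0.003069 m/d
t = L/v_c = 327/0.003069 = 106500 d
   = 106500/365 = 292 yr

292 years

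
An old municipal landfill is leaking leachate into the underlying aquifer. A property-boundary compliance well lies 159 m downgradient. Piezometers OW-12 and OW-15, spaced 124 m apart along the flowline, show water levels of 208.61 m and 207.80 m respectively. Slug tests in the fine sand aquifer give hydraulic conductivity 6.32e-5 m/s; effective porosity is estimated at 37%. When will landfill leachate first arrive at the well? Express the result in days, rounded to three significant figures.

Hydraulic gradient i = (208.61 − 207.80) / 124 = 0.81 / 124 = 0.006532
K = 6.32e-5 m/s × 86400 s/d = 5.460 m/d
q = Ki = 5.460 × 0.006532 = 0.03567 m/d
Average linear velocity = 0.03567 / 0.37 = 0.09640 m/d
t = L / v = 159 / 0.09640 = 1649 d

1650 days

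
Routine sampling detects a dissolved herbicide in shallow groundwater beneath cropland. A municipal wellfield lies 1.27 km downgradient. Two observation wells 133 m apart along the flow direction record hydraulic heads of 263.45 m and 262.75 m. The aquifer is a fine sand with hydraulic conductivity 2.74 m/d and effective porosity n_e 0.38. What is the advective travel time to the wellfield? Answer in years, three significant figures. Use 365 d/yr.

Hydraulic gradient i = (263.45 − 262.75) / 133 = 0.70 / 133 = 0.005263
Darcy flux q = K·i = 2.74 × 0.005263 = 0.01442 m/d
Seepage velocity v = q / n = 0.01442 / 0.38 = 0.03795 m/d
L = 1.27 km = 1270 m
t = L / v = 1270 / 0.03795 = 33460 d
   = 33460 / 365 = 91.7 yr

91.7 years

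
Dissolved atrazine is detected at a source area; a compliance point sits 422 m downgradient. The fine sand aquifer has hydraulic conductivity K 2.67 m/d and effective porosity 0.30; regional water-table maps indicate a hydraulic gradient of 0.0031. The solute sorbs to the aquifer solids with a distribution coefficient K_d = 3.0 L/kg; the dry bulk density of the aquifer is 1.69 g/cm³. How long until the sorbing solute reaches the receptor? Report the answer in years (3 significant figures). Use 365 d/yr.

750 years

Specific discharge q = 2.67 × 0.0031 = 0.008277 m/d
v = Ki/n = 2.67·0.0031/0.30 = 0.02759 m/d
Retardation R = 1 + ρ_b·K_d/n = 1 + 1.69×3.0/0.30 = 17.90
Contaminant velocity v_c = v/R = 0.02759/17.90 = 0.001541 m/d
t = L/v_c = 422/0.001541 = 273800 d
   = 273800/365 = 750 yr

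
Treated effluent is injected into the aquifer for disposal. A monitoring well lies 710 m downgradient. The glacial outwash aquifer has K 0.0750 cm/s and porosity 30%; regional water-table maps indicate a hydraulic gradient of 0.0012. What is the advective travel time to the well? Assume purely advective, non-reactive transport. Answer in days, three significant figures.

K = 0.0750 cm/s × 864 = 64.80 m/d
Darcy flux q = K·i = 64.80 × 0.0012 = 0.07776 m/d
Seepage velocity v = q / n = 0.07776 / 0.30 = 0.2592 m/d
t = L / v = 710 / 0.2592 = 2739 d

2740 days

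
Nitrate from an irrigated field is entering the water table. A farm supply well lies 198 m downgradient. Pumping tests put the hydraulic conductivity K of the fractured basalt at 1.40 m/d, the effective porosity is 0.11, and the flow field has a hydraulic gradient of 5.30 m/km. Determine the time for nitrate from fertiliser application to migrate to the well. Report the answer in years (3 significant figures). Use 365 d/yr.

8.04 years

Darcy flux q = K·i = 1.40 × 0.0053 = 0.007420 m/d
Seepage velocity v = q / n = 0.007420 / 0.11 = 0.06745 m/d
t = L / v = 198 / 0.06745 = 2935 d
   = 2935 / 365 = 8.04 yr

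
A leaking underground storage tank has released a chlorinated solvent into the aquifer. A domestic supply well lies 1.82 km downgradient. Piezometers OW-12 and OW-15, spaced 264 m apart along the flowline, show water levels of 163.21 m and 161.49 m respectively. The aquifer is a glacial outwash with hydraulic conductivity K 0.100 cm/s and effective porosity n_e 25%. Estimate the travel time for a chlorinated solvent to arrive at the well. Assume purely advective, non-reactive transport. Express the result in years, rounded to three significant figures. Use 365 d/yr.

2.21 years

Hydraulic gradient i = (163.21 − 161.49) / 264 = 1.72 / 264 = 0.006515
K = 0.100 cm/s × 864 = 86.40 m/d
Specific discharge q = 86.40 × 0.006515 = 0.5629 m/d
Seepage velocity v = q / n = 0.5629 / 0.25 = 2.252 m/d
L = 1.82 km = 1820 m
t = L / v = 1820 / 2.252 = 808.3 d
   = 808.3 / 365 = 2.21 yr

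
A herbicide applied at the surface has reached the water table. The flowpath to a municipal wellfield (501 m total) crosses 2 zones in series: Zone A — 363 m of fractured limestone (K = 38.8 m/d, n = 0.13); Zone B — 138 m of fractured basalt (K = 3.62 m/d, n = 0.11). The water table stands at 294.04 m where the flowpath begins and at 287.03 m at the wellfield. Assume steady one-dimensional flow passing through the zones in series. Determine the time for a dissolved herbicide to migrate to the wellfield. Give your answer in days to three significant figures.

Total head drop ΔH = 294.04 − 287.03 = 7.01 m
Continuity: the same q passes through each zone, so ΔH = q·Σ(L_j/K_j) — the zones act as resistances in series.
Σ(L/K) = 363/38.8 + 138/3.62 = 9.356 + 38.12 = 47.48 d
q = ΔH / Σ(L/K) = 7.01 / 47.48 = 0.1476 m/d (same in every zone)
Zone A: v = q/n = 0.1476/0.13 = 1.136 m/d → t_A = 363/1.136 = 319.6 d
Zone B: v = q/n = 0.1476/0.11 = 1.342 m/d → t_B = 138/1.342 = 102.8 d
Total t = 319.6 + 102.8 = 422.4 d

422 days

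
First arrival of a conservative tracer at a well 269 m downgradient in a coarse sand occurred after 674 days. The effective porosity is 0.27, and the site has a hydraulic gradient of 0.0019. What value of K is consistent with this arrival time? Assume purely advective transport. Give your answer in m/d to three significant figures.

v = L / t = 269 / 674 = 0.3991 m/d
K = v · n / i = 0.3991 × 0.27 / 0.0019 = 56.7 m/d

56.7 m/d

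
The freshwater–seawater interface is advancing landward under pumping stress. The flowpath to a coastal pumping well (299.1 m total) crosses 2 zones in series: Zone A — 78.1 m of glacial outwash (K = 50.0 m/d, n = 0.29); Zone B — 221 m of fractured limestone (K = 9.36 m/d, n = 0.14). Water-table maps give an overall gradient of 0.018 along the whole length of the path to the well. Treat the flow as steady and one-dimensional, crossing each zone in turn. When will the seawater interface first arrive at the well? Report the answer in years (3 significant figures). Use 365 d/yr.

0.686 years

Continuity: the same q passes through each zone, so ΔH = q·Σ(L_j/K_j) — the zones act as resistances in series.
Σ(L/K) = 78.1/50.0 + 221/9.36 = 1.562 + 23.61 = 25.17 d
K_eq = L_total / Σ(L/K) = 299.1 / 25.17 = 11.88 m/d
q = K_eq · i = 11.88 × 0.018 = 0.2139 m/d (same in every zone)
Zone A: v = q/n = 0.2139/0.29 = 0.7375 m/d → t_A = 78.1/0.7375 = 105.9 d
Zone B: v = q/n = 0.2139/0.14 = 1.528 m/d → t_B = 221/1.528 = 144.7 d
Total t = 105.9 + 144.7 = 250.6 d
   = 250.6 / 365 = 0.686 yr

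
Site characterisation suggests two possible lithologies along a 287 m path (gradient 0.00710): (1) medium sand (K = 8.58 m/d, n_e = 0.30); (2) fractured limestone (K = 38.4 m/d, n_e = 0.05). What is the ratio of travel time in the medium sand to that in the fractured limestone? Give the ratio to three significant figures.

26.9

Unit 1 (medium sand): v = 8.58×0.0071/0.30 = 0.2031 m/d, t = 287/0.2031 = 1413 d
Unit 2 (fractured limestone): v = 38.4×0.0071/0.05 = 5.453 m/d, t = 287/5.453 = 52.63 d
t(medium sand) / t(fractured limestone) = 1413/52.63 = 26.9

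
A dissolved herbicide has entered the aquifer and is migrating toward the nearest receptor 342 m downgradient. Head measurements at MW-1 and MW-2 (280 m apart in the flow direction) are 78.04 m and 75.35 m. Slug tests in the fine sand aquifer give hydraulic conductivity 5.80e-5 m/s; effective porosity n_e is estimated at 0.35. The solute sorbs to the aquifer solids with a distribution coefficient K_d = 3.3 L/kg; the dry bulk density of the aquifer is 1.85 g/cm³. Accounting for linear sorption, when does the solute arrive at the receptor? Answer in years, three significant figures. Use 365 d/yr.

Hydraulic gradient i = (78.04 − 75.35) / 280 = 2.69 / 280 = 0.009607
K = 5.80e-5 m/s × 86400 s/d = 5.011 m/d
q = Ki = 5.011 × 0.009607 = 0.04814 m/d
v = Ki/n = 5.011·0.009607/0.35 = 0.1376 m/d
Retardation R = 1 + ρ_b·K_d/n = 1 + 1.85×3.3/0.35 = 18.44
Contaminant velocity v_c = v/R = 0.1376/18.44 = 0.007458 m/d
t = L/v_c = 342/0.007458 = 45850 d
   = 45850/365 = 126 yr

126 years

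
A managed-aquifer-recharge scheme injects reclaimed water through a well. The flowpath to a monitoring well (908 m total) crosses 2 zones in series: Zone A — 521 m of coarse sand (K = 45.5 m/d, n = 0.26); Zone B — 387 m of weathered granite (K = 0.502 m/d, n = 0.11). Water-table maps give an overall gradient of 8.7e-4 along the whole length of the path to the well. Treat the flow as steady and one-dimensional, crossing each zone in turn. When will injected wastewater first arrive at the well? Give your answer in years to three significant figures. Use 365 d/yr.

Steady 1-D flow in series ⇒ the Darcy flux q is identical in every zone and the zone head losses add (resistances L/K in series).
Σ(L/K) = 521/45.5 + 387/0.502 = 11.45 + 770.9 = 782.4 d
K_eq = L_total / Σ(L/K) = 908 / 782.4 = 1.161 m/d
q = K_eq · i = 1.161 × 8.7e-4 = 0.001010 m/d (same in every zone)
Zone A: v = q/n = 0.001010/0.26 = 0.003883 m/d → t_A = 521/0.003883 = 134200 d
Zone B: v = q/n = 0.001010/0.11 = 0.009179 m/d → t_B = 387/0.009179 = 42160 d
Total t = 134200 + 42160 = 176300 d
   = 176300 / 365 = 483 yr

483 years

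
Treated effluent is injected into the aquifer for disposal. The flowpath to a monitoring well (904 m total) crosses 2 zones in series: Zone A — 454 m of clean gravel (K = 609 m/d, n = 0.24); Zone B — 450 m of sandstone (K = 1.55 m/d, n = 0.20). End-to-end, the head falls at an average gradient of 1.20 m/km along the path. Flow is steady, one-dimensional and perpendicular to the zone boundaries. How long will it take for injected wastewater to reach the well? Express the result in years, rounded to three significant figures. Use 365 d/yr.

146 years

For zones in series the flux q is common to all zones; the equivalent conductivity is the harmonic (thickness-weighted) mean, K_eq = L_total / Σ(L_j/K_j).
Σ(L/K) = 454/609 + 450/1.55 = 0.7455 + 290.3 = 291.1 d
K_eq = L_total / Σ(L/K) = 904 / 291.1 = 3.106 m/d
q = K_eq · i = 3.106 × 0.0012 = 0.003727 m/d (same in every zone)
Zone A: v = q/n = 0.003727/0.24 = 0.01553 m/d → t_A = 454/0.01553 = 29240 d
Zone B: v = q/n = 0.003727/0.20 = 0.01863 m/d → t_B = 450/0.01863 = 24150 d
Total t = 29240 + 24150 = 53380 d
   = 53380 / 365 = 146 yr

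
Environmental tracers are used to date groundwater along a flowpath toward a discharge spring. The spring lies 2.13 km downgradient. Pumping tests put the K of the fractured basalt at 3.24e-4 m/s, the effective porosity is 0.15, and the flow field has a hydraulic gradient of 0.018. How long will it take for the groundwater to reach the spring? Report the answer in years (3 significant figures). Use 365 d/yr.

K = 3.24e-4 m/s × 86400 s/d = 27.99 m/d
q = Ki = 27.99 × 0.018 = 0.5039 m/d
Seepage velocity v = q / n = 0.5039 / 0.15 = 3.359 m/d
L = 2.13 km = 2130 m
t = L / v = 2130 / 3.359 = 634.1 d
   = 634.1 / 365 = 1.74 yr

1.74 years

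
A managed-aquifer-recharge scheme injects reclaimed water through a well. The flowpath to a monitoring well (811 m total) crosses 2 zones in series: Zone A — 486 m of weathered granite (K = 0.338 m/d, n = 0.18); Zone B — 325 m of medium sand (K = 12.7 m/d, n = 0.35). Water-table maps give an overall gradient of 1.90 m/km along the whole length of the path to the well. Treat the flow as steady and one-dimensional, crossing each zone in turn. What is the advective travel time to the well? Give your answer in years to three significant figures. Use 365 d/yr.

For zones in series the flux q is common to all zones; the equivalent conductivity is the harmonic (thickness-weighted) mean, K_eq = L_total / Σ(L_j/K_j).
Σ(L/K) = 486/0.338 + 325/12.7 = 1438 + 25.59 = 1463 d
K_eq = L_total / Σ(L/K) = 811 / 1463 = 0.5542 m/d
q = K_eq · i = 0.5542 × 0.0019 = 0.001053 m/d (same in every zone)
Zone A: v = q/n = 0.001053/0.18 = 0.005850 m/d → t_A = 486/0.005850 = 83080 d
Zone B: v = q/n = 0.001053/0.35 = 0.003008 m/d → t_B = 325/0.003008 = 108000 d
Total t = 83080 + 108000 = 191100 d
   = 191100 / 365 = 524 yr

524 years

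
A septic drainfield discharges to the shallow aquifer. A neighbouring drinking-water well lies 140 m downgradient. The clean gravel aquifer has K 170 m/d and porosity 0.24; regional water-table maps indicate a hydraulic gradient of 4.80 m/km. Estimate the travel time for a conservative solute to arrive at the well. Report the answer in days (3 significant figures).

41.2 days

Darcy flux q = K·i = 170 × 0.0048 = 0.8160 m/d
Average linear velocity = 0.8160 / 0.24 = 3.400 m/d
t = L / v = 140 / 3.400 = 41.18 d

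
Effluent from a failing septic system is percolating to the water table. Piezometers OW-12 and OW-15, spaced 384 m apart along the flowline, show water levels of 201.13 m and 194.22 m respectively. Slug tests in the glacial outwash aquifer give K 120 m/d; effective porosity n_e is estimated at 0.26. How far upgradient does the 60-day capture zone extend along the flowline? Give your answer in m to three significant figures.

Hydraulic gradient i = (201.13 − 194.22) / 384 = 6.91 / 384 = 0.01799
Darcy flux q = K·i = 120 × 0.01799 = 2.159 m/d
v = Ki/n = 120·0.01799/0.26 = 8.305 m/d
L = v × T = 8.305 × 60 = 498.3 m

498 m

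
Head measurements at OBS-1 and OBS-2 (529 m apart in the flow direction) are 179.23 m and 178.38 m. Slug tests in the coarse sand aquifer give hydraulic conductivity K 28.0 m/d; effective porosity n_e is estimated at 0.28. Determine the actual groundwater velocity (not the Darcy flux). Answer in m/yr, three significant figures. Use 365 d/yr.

Hydraulic gradient i = (179.23 − 178.38) / 529 = 0.85 / 529 = 0.001607
Darcy flux q = K·i = 28.0 × 0.001607 = 0.04499 m/d
v = Ki/n = 28.0·0.001607/0.28 = 0.1607 m/d
   = 0.1607 × 365 = 58.6 m/yr

58.6 m/yr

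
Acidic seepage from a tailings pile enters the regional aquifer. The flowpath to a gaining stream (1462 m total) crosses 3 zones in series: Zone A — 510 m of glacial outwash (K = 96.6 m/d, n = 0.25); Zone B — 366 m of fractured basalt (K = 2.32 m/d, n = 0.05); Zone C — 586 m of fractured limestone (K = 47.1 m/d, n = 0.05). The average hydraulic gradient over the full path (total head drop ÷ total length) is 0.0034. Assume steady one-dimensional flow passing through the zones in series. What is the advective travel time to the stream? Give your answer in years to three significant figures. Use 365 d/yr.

16.9 years

Steady 1-D flow in series ⇒ the Darcy flux q is identical in every zone and the zone head losses add (resistances L/K in series).
Σ(L/K) = 510/96.6 + 366/2.32 + 586/47.1 = 5.280 + 157.8 + 12.44 = 175.5 d
K_eq = L_total / Σ(L/K) = 1462 / 175.5 = 8.331 m/d
q = K_eq · i = 8.331 × 0.0034 = 0.02833 m/d (same in every zone)
Zone A: v = q/n = 0.02833/0.25 = 0.1133 m/d → t_A = 510/0.1133 = 4501 d
Zone B: v = q/n = 0.02833/0.05 = 0.5665 m/d → t_B = 366/0.5665 = 646.0 d
Zone C: v = q/n = 0.02833/0.05 = 0.5665 m/d → t_C = 586/0.5665 = 1034 d
Total t = 4501 + 646.0 + 1034 = 6181 d
   = 6181 / 365 = 16.9 yr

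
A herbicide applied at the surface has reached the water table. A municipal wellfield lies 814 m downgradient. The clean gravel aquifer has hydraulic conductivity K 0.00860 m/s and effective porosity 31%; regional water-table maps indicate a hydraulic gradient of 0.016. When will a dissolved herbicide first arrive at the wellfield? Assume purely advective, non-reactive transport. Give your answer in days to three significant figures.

21.2 days

K = 0.00860 m/s × 86400 s/d = 743.0 m/d
Specific discharge q = 743.0 × 0.016 = 11.89 m/d
v_s = q/n_e = 11.89/0.31 = 38.35 m/d
t = L / v = 814 / 38.35 = 21.23 d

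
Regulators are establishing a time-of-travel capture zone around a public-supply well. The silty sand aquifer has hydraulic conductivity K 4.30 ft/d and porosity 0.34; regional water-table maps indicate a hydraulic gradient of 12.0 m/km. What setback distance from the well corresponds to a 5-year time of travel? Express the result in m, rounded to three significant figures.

K = 4.30 ft/d × 0.3048 = 1.311 m/d
Specific discharge q = 1.311 × 0.012 = 0.01573 m/d
v = Ki/n = 1.311·0.012/0.34 = 0.04626 m/d
T = 5 yr × 365 = 1825 d
L = v × T = 0.04626 × 1825 = 84.42 m

84.4 m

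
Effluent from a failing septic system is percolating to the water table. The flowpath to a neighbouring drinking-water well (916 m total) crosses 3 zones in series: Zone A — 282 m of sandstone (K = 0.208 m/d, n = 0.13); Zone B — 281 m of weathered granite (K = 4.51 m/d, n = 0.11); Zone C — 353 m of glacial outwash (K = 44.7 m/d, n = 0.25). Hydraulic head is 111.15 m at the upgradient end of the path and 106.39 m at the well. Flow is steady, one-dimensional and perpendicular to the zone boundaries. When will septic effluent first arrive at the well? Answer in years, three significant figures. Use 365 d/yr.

128 years

Total head drop ΔH = 111.15 − 106.39 = 4.76 m
Steady 1-D flow in series ⇒ the Darcy flux q is identical in every zone and the zone head losses add (resistances L/K in series).
Σ(L/K) = 282/0.208 + 281/4.51 + 353/44.7 = 1356 + 62.31 + 7.897 = 1426 d
q = ΔH / Σ(L/K) = 4.76 / 1426 = 0.003338 m/d (same in every zone)
Zone A: v = q/n = 0.003338/0.13 = 0.02568 m/d → t_A = 282/0.02568 = 10980 d
Zone B: v = q/n = 0.003338/0.11 = 0.03035 m/d → t_B = 281/0.03035 = 9260 d
Zone C: v = q/n = 0.003338/0.25 = 0.01335 m/d → t_C = 353/0.01335 = 26440 d
Total t = 10980 + 9260 + 26440 = 46680 d
   = 46680 / 365 = 128 yr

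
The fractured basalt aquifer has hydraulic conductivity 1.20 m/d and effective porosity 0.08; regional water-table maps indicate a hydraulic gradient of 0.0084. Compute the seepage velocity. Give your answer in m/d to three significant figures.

0.126 m/d

q = Ki = 1.20 × 0.0084 = 0.01008 m/d
Average linear velocity = 0.01008 / 0.08 = 0.1260 m/d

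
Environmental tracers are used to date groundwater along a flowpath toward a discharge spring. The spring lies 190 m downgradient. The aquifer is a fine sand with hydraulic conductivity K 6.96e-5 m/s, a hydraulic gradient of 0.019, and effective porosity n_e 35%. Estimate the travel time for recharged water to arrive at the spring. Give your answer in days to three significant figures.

582 days

K = 6.96e-5 m/s × 86400 s/d = 6.013 m/d
Darcy flux q = K·i = 6.013 × 0.019 = 0.1143 m/d
Average linear velocity = 0.1143 / 0.35 = 0.3264 m/d
t = L / v = 190 / 0.3264 = 582.0 d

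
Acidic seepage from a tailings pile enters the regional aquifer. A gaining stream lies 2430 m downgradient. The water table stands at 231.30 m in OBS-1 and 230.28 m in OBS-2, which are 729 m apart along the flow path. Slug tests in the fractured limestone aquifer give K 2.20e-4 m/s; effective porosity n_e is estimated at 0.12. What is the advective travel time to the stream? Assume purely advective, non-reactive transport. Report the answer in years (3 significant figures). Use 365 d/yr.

30.0 years

Hydraulic gradient i = (231.30 − 230.28) / 729 = 1.02 / 729 = 0.001399
K = 2.20e-4 m/s × 86400 s/d = 19.01 m/d
Specific discharge q = 19.01 × 0.001399 = 0.02660 m/d
v_s = q/n_e = 0.02660/0.12 = 0.2216 m/d
t = L / v = 2430 / 0.2216 = 10960 d
   = 10960 / 365 = 30.0 yr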